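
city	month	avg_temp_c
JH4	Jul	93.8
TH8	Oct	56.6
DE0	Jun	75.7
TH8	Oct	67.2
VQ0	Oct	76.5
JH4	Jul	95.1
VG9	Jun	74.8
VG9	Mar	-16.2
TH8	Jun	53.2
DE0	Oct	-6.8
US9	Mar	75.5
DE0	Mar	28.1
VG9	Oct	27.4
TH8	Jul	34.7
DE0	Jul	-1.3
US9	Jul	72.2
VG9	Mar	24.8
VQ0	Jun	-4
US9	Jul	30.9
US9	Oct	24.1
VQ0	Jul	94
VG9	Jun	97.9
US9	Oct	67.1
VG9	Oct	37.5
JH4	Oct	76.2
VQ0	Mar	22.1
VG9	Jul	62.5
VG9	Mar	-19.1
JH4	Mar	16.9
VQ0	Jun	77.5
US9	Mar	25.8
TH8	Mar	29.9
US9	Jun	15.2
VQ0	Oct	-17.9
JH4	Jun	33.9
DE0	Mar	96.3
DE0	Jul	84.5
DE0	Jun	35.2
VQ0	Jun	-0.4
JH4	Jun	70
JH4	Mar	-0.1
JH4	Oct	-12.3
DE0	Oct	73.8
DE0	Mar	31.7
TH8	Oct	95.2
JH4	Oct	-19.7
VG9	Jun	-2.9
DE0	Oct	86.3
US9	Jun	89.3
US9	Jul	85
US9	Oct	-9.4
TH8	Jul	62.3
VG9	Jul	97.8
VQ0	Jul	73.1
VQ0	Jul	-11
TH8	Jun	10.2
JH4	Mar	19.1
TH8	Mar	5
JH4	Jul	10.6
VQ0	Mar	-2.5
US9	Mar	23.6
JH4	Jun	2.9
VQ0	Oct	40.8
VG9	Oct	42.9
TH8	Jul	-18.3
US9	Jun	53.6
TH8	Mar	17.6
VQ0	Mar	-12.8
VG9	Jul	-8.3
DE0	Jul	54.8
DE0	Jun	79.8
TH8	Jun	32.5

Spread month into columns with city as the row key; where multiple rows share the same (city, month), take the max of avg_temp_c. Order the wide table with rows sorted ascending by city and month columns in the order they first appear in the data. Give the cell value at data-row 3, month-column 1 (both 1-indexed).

With rows sorted ascending by city, row 3 is city=TH8. month columns in first-appearance order: Jul, Oct, Jun, Mar; column 1 is Jul.
Long rows with city=TH8, month=Jul: max(34.7, 62.3, -18.3) = 62.3.

62.3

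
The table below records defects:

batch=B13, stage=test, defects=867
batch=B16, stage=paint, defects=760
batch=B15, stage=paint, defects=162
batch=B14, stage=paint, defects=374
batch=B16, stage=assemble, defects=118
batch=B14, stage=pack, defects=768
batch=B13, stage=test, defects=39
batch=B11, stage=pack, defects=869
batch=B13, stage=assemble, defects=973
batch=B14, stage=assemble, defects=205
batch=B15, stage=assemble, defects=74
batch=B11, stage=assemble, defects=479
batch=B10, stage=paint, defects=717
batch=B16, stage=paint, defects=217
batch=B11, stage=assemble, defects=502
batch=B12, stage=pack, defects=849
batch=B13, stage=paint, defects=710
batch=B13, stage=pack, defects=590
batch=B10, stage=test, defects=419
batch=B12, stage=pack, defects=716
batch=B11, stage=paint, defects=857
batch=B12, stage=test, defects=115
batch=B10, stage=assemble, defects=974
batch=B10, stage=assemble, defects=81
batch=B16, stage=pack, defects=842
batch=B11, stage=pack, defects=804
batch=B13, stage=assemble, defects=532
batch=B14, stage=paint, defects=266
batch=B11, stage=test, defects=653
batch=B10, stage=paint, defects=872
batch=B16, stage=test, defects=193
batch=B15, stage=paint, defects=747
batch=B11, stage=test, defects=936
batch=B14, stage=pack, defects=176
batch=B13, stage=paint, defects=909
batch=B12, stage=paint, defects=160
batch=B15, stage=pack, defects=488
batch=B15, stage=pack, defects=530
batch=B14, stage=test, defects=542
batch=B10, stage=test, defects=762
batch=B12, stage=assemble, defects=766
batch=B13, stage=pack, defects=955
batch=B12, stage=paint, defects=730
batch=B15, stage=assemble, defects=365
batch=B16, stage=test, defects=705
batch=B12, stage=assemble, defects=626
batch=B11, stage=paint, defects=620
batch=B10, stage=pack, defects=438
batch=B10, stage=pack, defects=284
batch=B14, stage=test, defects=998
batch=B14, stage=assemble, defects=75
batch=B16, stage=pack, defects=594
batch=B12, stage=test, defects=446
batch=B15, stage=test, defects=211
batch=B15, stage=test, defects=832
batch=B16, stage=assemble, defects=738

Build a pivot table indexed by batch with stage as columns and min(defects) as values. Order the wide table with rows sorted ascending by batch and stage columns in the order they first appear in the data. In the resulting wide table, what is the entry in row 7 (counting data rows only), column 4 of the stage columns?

594

With rows sorted ascending by batch, row 7 is batch=B16. stage columns in first-appearance order: test, paint, assemble, pack; column 4 is pack.
Long rows with batch=B16, stage=pack: min(842, 594) = 594.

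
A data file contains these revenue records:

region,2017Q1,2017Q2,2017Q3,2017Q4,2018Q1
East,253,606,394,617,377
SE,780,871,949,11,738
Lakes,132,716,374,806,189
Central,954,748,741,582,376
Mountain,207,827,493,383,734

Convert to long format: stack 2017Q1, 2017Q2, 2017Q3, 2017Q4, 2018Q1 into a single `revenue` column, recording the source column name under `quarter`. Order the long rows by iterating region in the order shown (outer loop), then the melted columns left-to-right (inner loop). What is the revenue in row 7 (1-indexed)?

871

25 rows total (5 × 5). Row 7: index ⌊(7-1)/5⌋ = 1 into region → SE; (7-1) mod 5 = 1 into the melted columns → 2017Q2.
So row 7 is (SE, 2017Q2, 871); revenue = 871.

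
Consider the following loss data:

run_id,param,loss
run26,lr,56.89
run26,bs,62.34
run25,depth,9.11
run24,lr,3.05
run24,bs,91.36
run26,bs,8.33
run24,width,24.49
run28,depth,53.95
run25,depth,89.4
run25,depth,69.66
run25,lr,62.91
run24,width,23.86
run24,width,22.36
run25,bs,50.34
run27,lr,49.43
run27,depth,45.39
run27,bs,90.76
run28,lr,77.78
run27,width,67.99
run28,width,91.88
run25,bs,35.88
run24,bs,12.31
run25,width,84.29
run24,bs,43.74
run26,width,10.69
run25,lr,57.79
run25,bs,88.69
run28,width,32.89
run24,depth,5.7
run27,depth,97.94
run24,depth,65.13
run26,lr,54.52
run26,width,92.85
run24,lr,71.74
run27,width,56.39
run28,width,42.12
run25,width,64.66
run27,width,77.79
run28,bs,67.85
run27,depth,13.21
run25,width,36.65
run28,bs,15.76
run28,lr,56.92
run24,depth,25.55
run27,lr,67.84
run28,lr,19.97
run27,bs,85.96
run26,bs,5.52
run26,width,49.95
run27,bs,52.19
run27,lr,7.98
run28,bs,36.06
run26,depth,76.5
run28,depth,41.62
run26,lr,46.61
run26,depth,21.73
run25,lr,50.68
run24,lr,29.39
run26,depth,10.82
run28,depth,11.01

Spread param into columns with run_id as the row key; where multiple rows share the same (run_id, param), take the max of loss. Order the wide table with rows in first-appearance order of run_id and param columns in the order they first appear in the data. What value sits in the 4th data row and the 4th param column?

With rows in first-appearance order of run_id, row 4 is run_id=run28. param columns in first-appearance order: lr, bs, depth, width; column 4 is width.
Long rows with run_id=run28, param=width: max(91.88, 32.89, 42.12) = 91.88.

91.88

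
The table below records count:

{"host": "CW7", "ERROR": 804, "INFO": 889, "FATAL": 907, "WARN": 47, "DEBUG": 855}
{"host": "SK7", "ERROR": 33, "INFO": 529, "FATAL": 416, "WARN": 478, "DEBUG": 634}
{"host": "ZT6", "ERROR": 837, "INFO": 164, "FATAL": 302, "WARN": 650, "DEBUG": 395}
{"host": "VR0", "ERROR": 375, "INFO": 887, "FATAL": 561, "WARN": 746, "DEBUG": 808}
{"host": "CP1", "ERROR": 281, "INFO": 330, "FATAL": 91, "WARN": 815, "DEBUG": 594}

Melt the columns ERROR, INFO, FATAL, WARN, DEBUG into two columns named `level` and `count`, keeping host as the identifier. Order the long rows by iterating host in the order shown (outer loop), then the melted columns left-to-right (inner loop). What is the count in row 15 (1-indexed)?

395

25 rows total (5 × 5). Row 15: index ⌊(15-1)/5⌋ = 2 into host → ZT6; (15-1) mod 5 = 4 into the melted columns → DEBUG.
So row 15 is (ZT6, DEBUG, 395); count = 395.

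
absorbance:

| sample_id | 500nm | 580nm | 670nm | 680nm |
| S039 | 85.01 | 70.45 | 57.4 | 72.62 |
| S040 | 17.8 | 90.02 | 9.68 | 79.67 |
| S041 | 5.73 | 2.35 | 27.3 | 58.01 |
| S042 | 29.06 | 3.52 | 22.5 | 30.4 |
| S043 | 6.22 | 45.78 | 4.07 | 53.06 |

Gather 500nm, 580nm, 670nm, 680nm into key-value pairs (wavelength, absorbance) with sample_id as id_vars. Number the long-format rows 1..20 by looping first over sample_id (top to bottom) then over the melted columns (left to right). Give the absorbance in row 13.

29.06

20 rows total (5 × 4). Row 13: index ⌊(13-1)/4⌋ = 3 into sample_id → S042; (13-1) mod 4 = 0 into the melted columns → 500nm.
So row 13 is (S042, 500nm, 29.06); absorbance = 29.06.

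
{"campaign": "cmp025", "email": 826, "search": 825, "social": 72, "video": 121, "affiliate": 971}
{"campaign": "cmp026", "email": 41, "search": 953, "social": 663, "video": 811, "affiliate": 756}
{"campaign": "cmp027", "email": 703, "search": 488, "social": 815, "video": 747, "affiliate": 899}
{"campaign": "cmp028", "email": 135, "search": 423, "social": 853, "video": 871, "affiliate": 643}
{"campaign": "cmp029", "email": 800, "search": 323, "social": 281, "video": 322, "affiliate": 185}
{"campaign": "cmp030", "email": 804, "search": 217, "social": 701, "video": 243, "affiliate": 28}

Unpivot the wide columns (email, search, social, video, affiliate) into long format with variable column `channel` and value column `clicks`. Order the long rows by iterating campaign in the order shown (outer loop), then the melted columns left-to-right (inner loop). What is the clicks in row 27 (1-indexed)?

30 rows total (6 × 5). Row 27: index ⌊(27-1)/5⌋ = 5 into campaign → cmp030; (27-1) mod 5 = 1 into the melted columns → search.
So row 27 is (cmp030, search, 217); clicks = 217.

217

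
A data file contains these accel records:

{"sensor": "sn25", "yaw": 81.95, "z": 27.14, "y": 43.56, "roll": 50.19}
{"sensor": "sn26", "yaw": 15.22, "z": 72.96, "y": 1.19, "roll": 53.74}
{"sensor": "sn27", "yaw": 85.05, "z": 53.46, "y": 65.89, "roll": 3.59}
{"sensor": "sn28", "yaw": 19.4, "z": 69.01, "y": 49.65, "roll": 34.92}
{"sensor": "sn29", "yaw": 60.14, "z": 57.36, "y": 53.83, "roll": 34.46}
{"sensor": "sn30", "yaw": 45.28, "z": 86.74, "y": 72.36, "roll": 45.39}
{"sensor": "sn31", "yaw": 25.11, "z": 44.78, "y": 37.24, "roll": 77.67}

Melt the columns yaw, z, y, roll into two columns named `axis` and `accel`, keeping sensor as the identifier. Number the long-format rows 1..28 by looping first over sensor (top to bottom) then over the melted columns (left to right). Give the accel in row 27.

37.24

28 rows total (7 × 4). Row 27: index ⌊(27-1)/4⌋ = 6 into sensor → sn31; (27-1) mod 4 = 2 into the melted columns → y.
So row 27 is (sn31, y, 37.24); accel = 37.24.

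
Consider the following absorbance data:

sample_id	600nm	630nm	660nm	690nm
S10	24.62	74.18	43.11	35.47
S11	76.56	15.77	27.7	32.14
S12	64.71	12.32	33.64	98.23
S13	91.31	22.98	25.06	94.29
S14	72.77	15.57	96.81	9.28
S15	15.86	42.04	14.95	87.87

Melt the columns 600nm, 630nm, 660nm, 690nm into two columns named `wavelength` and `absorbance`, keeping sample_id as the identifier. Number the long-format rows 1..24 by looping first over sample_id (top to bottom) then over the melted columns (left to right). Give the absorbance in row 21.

24 rows total (6 × 4). Row 21: index ⌊(21-1)/4⌋ = 5 into sample_id → S15; (21-1) mod 4 = 0 into the melted columns → 600nm.
So row 21 is (S15, 600nm, 15.86); absorbance = 15.86.

15.86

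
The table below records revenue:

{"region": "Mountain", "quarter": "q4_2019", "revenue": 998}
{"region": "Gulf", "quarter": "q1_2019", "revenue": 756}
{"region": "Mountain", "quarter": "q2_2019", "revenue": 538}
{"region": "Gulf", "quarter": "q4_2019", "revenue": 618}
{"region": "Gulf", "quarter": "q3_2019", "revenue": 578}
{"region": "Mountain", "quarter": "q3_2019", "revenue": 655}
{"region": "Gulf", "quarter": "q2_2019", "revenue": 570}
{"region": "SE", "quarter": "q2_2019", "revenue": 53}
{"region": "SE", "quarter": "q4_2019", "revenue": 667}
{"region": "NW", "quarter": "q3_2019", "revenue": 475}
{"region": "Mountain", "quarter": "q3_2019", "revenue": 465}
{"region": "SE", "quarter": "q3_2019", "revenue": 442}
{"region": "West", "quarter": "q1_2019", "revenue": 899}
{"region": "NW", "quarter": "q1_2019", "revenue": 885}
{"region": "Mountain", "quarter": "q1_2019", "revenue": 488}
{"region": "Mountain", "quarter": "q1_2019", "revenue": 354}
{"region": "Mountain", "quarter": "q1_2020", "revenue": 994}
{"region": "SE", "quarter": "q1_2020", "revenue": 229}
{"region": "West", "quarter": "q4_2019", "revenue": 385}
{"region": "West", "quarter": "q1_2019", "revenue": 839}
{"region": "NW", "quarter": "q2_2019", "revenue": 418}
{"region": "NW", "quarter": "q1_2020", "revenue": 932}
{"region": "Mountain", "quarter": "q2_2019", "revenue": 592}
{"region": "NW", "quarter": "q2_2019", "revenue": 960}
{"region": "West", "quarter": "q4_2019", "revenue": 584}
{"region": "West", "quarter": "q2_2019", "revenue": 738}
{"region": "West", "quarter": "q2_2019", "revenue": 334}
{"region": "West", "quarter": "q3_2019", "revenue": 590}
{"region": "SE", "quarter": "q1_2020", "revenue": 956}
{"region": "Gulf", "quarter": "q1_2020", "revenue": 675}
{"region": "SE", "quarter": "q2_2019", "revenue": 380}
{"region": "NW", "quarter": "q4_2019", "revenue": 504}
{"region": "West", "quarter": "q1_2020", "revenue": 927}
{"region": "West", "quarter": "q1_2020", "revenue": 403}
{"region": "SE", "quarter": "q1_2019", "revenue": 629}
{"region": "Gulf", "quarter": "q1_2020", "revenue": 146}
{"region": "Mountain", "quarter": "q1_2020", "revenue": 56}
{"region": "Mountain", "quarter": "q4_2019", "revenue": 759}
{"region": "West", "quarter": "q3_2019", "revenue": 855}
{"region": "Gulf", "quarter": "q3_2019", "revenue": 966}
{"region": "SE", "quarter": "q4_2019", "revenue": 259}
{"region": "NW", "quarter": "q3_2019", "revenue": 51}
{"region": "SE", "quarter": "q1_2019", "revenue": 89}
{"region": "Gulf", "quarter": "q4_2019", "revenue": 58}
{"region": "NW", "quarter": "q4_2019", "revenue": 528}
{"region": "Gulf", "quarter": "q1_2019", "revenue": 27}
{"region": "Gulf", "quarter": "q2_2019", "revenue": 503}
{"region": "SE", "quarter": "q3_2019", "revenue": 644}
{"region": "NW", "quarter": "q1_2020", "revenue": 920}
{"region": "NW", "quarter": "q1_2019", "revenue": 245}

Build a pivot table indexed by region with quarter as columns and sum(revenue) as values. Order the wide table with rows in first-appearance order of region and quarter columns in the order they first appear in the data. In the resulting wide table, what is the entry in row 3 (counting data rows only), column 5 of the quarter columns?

With rows in first-appearance order of region, row 3 is region=SE. quarter columns in first-appearance order: q4_2019, q1_2019, q2_2019, q3_2019, q1_2020; column 5 is q1_2020.
Long rows with region=SE, quarter=q1_2020: 229 + 956 = 1185.

1185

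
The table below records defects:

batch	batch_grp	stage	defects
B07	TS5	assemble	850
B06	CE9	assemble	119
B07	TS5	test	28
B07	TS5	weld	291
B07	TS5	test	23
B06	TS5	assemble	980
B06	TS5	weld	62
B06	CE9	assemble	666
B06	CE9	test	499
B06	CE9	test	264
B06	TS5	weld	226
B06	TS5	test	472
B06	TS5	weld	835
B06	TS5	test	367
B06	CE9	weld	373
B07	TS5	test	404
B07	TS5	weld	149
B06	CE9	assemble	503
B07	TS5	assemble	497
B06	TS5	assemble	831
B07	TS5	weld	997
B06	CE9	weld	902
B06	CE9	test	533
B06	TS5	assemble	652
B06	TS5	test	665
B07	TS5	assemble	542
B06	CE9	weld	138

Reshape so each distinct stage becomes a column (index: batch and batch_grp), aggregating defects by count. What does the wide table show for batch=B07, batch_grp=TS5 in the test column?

Rows with batch=B07, batch_grp=TS5 and stage=test: defects values are 28, 23, 404.
3 rows match — count = 3.

3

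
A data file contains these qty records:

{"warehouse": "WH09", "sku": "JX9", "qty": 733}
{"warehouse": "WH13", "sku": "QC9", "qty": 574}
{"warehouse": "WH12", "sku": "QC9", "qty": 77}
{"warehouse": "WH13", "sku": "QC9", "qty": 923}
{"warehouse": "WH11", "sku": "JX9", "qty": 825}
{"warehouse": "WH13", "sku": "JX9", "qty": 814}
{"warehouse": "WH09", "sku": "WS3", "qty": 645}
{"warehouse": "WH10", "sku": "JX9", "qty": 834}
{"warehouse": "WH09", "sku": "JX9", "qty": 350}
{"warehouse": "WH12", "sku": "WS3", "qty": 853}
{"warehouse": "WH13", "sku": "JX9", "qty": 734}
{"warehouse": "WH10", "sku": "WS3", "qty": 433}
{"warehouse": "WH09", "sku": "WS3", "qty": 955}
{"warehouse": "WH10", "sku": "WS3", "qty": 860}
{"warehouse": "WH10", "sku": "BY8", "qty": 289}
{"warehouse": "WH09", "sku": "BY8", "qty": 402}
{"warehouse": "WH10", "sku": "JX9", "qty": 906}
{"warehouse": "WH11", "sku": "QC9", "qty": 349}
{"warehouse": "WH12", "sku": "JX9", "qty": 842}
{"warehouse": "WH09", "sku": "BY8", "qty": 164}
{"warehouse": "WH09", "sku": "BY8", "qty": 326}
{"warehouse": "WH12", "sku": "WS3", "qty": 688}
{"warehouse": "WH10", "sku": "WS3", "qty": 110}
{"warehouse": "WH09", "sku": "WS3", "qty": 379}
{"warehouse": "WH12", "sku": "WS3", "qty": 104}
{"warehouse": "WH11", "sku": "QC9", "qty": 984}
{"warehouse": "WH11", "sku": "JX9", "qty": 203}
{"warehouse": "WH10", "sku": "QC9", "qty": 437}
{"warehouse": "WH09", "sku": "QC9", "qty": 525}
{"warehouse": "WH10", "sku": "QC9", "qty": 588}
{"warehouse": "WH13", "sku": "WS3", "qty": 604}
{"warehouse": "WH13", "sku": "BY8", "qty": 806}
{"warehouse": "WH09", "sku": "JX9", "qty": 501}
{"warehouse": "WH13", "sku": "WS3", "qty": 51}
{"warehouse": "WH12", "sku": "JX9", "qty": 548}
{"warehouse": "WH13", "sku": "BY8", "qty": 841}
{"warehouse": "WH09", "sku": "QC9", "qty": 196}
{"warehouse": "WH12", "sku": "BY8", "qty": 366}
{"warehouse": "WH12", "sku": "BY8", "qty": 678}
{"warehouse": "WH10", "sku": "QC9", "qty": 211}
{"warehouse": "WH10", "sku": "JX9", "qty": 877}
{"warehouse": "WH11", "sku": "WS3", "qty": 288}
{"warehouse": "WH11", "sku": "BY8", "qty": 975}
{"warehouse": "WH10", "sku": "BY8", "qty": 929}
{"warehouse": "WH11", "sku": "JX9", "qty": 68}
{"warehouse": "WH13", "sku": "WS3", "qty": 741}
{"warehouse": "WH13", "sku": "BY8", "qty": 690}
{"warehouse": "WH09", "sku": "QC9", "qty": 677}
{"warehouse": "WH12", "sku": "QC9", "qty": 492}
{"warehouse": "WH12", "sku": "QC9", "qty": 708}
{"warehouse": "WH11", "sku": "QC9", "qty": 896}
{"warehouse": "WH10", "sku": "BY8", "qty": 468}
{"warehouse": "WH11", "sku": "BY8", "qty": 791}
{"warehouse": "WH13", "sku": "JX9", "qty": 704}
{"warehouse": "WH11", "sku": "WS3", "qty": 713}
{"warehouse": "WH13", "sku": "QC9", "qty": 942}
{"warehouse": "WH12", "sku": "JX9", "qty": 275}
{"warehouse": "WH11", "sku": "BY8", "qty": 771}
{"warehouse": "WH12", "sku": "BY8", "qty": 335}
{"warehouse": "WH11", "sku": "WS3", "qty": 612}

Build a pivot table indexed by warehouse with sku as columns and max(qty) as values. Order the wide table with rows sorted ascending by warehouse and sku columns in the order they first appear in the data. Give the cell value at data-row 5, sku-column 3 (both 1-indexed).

With rows sorted ascending by warehouse, row 5 is warehouse=WH13. sku columns in first-appearance order: JX9, QC9, WS3, BY8; column 3 is WS3.
Long rows with warehouse=WH13, sku=WS3: max(604, 51, 741) = 741.

741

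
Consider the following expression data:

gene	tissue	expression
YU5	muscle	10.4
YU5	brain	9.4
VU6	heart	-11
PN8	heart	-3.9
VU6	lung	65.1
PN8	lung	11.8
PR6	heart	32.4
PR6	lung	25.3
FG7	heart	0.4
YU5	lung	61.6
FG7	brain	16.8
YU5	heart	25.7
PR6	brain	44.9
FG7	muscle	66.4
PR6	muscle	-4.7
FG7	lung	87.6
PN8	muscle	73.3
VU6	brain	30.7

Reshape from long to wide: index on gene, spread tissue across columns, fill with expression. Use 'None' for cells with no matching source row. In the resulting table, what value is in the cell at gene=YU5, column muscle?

10.4

The long row with gene=YU5, tissue=muscle has expression=10.4.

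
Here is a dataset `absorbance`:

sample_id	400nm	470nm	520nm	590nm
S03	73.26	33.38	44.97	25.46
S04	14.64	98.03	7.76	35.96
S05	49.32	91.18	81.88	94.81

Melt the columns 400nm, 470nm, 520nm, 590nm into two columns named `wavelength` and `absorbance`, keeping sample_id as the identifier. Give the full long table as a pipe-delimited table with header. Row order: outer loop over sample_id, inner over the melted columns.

Each (sample_id, column) pair becomes one row: 3 × 4 = 12 rows.
For example, (S03, 400nm) → absorbance=73.26.

| sample_id | wavelength | absorbance |
| S03 | 400nm | 73.26 |
| S03 | 470nm | 33.38 |
| S03 | 520nm | 44.97 |
| S03 | 590nm | 25.46 |
| S04 | 400nm | 14.64 |
| S04 | 470nm | 98.03 |
| S04 | 520nm | 7.76 |
| S04 | 590nm | 35.96 |
| S05 | 400nm | 49.32 |
| S05 | 470nm | 91.18 |
| S05 | 520nm | 81.88 |
| S05 | 590nm | 94.81 |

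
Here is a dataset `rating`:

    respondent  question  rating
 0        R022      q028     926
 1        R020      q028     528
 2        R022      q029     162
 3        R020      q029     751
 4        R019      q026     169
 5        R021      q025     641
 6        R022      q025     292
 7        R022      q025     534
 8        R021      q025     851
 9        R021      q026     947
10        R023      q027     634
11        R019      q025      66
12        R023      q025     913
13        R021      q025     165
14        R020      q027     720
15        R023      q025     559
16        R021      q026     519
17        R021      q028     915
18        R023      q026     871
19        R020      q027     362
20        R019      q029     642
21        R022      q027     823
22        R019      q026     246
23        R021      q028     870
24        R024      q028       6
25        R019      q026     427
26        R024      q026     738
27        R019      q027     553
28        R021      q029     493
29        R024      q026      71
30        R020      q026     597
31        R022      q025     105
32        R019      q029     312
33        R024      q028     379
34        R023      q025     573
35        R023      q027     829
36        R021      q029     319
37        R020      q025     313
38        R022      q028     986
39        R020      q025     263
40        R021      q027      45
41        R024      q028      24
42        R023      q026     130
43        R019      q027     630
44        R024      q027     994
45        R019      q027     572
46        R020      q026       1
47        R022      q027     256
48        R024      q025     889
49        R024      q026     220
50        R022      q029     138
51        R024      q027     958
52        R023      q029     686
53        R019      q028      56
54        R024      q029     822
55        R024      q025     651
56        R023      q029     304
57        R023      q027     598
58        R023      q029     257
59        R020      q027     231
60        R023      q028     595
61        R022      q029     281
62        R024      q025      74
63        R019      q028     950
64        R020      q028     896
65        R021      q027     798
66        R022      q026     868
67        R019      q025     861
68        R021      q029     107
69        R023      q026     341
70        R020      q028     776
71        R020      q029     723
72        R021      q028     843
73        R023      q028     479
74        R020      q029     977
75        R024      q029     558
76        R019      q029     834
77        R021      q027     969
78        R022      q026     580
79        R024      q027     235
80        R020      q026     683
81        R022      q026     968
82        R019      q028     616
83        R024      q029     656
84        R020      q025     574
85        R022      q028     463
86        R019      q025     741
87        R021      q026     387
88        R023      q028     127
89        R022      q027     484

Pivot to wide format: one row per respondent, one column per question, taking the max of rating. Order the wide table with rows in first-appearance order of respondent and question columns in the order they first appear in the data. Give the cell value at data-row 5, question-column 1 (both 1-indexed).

With rows in first-appearance order of respondent, row 5 is respondent=R023. question columns in first-appearance order: q028, q029, q026, q025, q027; column 1 is q028.
Long rows with respondent=R023, question=q028: max(595, 479, 127) = 595.

595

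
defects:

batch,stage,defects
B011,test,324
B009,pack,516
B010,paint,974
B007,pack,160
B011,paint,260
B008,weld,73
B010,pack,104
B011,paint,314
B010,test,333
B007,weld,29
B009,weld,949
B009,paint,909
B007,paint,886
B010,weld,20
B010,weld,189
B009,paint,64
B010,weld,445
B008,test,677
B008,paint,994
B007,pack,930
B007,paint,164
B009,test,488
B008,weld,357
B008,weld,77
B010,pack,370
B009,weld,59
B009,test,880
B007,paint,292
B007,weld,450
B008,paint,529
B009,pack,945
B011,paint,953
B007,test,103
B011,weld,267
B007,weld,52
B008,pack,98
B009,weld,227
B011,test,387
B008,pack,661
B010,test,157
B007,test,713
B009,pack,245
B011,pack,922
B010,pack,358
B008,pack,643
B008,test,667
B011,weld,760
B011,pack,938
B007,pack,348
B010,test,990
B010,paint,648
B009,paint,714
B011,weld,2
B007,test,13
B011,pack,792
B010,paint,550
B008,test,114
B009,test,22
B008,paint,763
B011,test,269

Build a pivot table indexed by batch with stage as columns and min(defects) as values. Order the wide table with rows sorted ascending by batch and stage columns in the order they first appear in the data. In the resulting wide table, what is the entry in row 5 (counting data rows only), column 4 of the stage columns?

With rows sorted ascending by batch, row 5 is batch=B011. stage columns in first-appearance order: test, pack, paint, weld; column 4 is weld.
Long rows with batch=B011, stage=weld: min(267, 760, 2) = 2.

2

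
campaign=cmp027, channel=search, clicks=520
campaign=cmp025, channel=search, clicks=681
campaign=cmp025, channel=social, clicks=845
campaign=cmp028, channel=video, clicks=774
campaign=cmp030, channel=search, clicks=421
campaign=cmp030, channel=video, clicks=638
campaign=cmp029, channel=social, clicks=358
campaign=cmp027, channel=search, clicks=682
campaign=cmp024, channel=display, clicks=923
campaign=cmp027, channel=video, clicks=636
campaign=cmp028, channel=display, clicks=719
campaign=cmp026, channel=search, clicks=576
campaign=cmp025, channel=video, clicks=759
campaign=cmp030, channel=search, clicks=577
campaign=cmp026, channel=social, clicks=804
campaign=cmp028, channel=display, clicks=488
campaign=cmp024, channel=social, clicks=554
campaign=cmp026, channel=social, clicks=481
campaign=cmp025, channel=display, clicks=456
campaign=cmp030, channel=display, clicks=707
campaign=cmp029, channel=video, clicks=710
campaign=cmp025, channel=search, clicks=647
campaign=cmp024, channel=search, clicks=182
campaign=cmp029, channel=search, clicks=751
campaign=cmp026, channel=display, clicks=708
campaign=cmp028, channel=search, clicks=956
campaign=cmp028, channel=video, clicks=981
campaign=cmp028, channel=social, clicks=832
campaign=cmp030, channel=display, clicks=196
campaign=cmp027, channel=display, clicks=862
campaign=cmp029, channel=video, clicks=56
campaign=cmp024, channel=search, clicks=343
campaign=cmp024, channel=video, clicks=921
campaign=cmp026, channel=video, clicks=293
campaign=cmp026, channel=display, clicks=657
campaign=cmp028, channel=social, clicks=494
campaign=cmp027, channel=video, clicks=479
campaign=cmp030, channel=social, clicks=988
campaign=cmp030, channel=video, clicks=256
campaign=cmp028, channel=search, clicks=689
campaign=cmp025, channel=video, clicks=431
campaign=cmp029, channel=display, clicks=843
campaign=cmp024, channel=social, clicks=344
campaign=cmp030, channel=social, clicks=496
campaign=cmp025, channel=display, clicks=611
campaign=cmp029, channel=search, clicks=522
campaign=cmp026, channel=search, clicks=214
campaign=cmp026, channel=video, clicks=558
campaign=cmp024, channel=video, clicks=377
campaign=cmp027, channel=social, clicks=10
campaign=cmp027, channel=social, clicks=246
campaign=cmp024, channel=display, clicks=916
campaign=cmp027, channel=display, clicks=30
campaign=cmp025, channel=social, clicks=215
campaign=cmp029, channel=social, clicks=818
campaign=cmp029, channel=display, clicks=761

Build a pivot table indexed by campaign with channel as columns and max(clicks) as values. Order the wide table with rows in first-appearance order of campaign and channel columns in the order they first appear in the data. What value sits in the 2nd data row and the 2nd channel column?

845

With rows in first-appearance order of campaign, row 2 is campaign=cmp025. channel columns in first-appearance order: search, social, video, display; column 2 is social.
Long rows with campaign=cmp025, channel=social: max(845, 215) = 845.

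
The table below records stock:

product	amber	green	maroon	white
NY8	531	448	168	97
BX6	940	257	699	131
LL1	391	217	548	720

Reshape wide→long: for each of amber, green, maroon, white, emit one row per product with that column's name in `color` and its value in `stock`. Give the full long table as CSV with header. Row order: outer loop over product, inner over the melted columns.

product,color,stock
NY8,amber,531
NY8,green,448
NY8,maroon,168
NY8,white,97
BX6,amber,940
BX6,green,257
BX6,maroon,699
BX6,white,131
LL1,amber,391
LL1,green,217
LL1,maroon,548
LL1,white,720

Each (product, column) pair becomes one row: 3 × 4 = 12 rows.
For example, (NY8, amber) → stock=531.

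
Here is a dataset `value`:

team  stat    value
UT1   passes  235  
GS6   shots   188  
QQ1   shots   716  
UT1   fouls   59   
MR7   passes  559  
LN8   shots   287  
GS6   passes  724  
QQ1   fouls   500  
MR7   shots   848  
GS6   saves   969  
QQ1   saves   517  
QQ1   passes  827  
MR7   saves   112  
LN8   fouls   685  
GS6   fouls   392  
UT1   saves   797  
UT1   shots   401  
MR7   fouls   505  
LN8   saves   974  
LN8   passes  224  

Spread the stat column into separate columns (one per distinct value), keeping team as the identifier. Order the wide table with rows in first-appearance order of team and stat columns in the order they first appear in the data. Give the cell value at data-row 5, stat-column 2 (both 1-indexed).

287

With rows in first-appearance order of team, row 5 is team=LN8. stat columns in first-appearance order: passes, shots, fouls, saves; column 2 is shots.
Long rows with team=LN8, stat=shots: value = 287.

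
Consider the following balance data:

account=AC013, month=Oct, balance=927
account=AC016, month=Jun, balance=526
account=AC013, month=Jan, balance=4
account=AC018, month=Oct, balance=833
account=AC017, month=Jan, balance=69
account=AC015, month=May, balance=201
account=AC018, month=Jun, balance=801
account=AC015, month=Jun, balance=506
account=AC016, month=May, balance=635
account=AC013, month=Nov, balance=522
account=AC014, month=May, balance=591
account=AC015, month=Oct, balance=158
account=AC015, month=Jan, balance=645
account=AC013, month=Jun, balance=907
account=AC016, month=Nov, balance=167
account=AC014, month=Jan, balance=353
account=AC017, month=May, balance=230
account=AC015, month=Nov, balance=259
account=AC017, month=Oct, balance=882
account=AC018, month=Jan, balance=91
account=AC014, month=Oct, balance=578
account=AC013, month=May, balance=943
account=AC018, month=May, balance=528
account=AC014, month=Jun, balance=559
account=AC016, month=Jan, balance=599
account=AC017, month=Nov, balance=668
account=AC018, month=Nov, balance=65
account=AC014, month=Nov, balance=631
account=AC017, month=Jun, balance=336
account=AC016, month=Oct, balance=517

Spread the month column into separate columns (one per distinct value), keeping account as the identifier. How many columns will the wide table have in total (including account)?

1 column for account plus 5 distinct month values → 6 columns.

6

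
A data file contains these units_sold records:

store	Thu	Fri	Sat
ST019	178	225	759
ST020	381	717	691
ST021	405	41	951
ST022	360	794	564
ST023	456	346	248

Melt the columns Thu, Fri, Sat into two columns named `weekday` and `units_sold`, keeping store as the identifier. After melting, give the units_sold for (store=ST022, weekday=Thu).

Unpivoting turns each (store, wide-column) pair into one long row.
The wide cell at row ST022, column Thu holds 360, so the long row (ST022, Thu) has units_sold=360.

360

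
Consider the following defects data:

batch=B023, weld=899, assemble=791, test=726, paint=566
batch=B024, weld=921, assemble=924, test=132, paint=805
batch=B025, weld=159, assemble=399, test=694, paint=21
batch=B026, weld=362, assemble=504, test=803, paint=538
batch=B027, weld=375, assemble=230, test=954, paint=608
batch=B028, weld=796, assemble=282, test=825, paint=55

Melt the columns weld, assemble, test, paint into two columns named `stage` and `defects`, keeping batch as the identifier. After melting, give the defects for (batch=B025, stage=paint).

Unpivoting turns each (batch, wide-column) pair into one long row.
The wide cell at row B025, column paint holds 21, so the long row (B025, paint) has defects=21.

21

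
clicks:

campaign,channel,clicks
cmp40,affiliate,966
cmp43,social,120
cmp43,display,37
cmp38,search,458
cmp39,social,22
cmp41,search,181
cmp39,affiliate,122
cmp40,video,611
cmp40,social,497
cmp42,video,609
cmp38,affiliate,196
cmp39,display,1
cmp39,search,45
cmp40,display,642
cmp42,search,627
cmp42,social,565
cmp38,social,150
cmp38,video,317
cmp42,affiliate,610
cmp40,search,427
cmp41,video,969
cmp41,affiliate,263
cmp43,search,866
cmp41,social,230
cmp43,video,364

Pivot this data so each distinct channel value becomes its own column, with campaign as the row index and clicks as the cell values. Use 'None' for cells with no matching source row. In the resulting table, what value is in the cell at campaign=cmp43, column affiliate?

No long-format row has campaign=cmp43 and channel=affiliate, so the cell is None.

None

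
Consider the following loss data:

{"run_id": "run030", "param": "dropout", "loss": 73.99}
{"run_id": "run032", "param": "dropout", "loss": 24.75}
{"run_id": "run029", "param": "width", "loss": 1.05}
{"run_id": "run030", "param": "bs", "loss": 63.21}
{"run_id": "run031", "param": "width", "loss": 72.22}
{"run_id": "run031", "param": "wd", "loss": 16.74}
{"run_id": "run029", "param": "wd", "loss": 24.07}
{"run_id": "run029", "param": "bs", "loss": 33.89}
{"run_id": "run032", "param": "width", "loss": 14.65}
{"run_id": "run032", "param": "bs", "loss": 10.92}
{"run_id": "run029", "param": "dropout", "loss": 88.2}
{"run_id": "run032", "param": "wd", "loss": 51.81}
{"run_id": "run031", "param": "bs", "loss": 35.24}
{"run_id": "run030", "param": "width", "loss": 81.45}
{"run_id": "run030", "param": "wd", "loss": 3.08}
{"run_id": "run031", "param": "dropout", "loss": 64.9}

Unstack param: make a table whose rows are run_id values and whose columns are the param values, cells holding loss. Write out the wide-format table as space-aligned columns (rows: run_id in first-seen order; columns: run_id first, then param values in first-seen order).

run_id  dropout  width  bs     wd   
run030  73.99    81.45  63.21  3.08 
run032  24.75    14.65  10.92  51.81
run029  88.2     1.05   33.89  24.07
run031  64.9     72.22  35.24  16.74

Columns: run_id plus the 4 distinct param values (dropout, width, bs, wd).
For example, row run030 column dropout takes loss=73.99 from the long row (run030, dropout).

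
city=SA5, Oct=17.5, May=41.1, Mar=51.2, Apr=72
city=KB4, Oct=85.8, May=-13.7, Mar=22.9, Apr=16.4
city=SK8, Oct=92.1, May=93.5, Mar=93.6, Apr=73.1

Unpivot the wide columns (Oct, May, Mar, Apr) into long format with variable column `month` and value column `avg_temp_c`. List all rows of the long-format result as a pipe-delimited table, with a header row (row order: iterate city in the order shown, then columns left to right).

| city | month | avg_temp_c |
| SA5 | Oct | 17.5 |
| SA5 | May | 41.1 |
| SA5 | Mar | 51.2 |
| SA5 | Apr | 72 |
| KB4 | Oct | 85.8 |
| KB4 | May | -13.7 |
| KB4 | Mar | 22.9 |
| KB4 | Apr | 16.4 |
| SK8 | Oct | 92.1 |
| SK8 | May | 93.5 |
| SK8 | Mar | 93.6 |
| SK8 | Apr | 73.1 |

Each (city, column) pair becomes one row: 3 × 4 = 12 rows.
For example, (SA5, Oct) → avg_temp_c=17.5.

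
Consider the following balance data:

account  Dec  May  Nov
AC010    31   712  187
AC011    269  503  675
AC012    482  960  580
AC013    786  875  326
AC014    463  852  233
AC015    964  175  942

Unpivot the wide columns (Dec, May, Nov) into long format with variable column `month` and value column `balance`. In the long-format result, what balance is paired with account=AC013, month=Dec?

Unpivoting turns each (account, wide-column) pair into one long row.
The wide cell at row AC013, column Dec holds 786, so the long row (AC013, Dec) has balance=786.

786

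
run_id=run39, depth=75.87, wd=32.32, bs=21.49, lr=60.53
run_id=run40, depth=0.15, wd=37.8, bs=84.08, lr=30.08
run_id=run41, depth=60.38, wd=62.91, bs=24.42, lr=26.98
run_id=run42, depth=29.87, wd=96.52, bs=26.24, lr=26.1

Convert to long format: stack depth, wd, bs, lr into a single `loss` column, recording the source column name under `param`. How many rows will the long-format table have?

4 run_id values × 4 melted columns = 16 rows.

16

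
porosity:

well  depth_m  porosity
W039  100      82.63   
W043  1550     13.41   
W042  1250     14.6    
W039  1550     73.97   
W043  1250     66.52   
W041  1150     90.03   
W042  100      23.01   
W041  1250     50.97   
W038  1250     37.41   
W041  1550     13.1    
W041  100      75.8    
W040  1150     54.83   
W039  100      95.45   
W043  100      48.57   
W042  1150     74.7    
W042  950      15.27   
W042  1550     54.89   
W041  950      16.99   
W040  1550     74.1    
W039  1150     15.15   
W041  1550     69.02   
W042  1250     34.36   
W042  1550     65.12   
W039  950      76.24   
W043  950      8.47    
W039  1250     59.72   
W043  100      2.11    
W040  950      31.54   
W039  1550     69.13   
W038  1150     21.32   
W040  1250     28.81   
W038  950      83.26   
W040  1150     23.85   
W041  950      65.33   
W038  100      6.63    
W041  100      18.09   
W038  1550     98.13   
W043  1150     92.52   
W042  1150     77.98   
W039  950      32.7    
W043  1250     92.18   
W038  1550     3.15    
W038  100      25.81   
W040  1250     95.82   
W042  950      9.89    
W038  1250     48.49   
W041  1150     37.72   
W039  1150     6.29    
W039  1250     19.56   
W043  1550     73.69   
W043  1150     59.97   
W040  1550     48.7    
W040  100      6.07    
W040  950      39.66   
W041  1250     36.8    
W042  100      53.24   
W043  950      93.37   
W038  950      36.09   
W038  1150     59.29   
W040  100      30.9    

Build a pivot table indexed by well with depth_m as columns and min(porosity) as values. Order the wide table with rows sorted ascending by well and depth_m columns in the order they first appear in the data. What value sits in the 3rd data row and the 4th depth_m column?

23.85

With rows sorted ascending by well, row 3 is well=W040. depth_m columns in first-appearance order: 100, 1550, 1250, 1150, 950; column 4 is 1150.
Long rows with well=W040, depth_m=1150: min(54.83, 23.85) = 23.85.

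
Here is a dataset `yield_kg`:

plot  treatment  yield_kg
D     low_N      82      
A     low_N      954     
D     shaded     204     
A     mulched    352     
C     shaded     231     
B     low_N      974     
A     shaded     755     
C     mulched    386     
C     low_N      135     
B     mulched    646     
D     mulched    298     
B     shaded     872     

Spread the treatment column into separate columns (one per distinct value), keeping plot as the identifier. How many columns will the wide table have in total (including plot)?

4

1 column for plot plus 3 distinct treatment values → 4 columns.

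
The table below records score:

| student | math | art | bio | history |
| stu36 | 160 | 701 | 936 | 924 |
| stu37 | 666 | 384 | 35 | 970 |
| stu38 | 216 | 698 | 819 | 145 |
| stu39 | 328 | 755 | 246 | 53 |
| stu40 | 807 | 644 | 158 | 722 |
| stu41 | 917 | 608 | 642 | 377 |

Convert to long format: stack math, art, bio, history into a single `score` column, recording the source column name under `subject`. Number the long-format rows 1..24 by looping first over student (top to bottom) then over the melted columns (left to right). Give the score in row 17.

24 rows total (6 × 4). Row 17: index ⌊(17-1)/4⌋ = 4 into student → stu40; (17-1) mod 4 = 0 into the melted columns → math.
So row 17 is (stu40, math, 807); score = 807.

807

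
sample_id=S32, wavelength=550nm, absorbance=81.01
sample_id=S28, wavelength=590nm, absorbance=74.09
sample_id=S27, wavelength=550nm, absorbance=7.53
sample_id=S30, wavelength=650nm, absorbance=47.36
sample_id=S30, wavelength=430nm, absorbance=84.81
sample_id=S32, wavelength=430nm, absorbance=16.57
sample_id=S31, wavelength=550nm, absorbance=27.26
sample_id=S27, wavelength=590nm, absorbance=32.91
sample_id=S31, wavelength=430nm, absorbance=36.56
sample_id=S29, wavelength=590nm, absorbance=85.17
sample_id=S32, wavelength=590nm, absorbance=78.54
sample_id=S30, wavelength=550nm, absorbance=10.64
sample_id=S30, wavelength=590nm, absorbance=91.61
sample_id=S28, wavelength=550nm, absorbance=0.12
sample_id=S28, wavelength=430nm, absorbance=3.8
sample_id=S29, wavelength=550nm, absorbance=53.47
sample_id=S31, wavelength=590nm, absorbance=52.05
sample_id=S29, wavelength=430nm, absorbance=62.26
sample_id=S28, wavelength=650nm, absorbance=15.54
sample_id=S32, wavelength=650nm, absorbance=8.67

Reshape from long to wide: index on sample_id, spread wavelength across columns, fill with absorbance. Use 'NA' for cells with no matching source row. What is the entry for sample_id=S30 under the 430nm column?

84.81

The long row with sample_id=S30, wavelength=430nm has absorbance=84.81.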